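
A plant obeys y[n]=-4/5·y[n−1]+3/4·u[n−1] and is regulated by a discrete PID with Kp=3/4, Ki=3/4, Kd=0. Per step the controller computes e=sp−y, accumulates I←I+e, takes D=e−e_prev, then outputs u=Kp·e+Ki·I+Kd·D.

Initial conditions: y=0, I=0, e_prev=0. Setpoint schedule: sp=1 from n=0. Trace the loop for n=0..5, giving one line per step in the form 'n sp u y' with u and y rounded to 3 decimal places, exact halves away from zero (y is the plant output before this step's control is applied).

(exact arithmetic carried between steps; '≈' marks a value shown rounded to 6 d.p. or computed from one; I and e_prev carry over from the previous line; the table rounds u and y to 3 d.p., halves away from zero)
n=0: y=0, sp=1, e=sp−y=1; I=1, D=e−e_prev=1; u=3/4·1+3/4·1+0·1=1.5; next y=-4/5·0+3/4·1.5=1.125
n=1: y=1.125, sp=1, e=sp−y=-0.125; I=0.875, D=e−e_prev=-1.125; u=3/4·(-0.125)+3/4·0.875+0·(-1.125)=0.5625; next y=-4/5·1.125+3/4·0.5625=-0.478125
n=2: y=-0.478125, sp=1, e=sp−y=1.478125; I=2.353125, D=e−e_prev=1.603125; u=3/4·1.478125+3/4·2.353125+0·1.603125≈2.873438; next y=-4/5·(-0.478125)+3/4·2.873438≈2.537578
n=3: y≈2.537578, sp=1, e=sp−y≈-1.537578; I≈0.815547, D=e−e_prev≈-3.015703; u=3/4·(-1.537578)+3/4·0.815547+0·(-3.015703)≈-0.541523; next y=-4/5·2.537578+3/4·(-0.541523)≈-2.436205
n=4: y≈-2.436205, sp=1, e=sp−y≈3.436205; I≈4.251752, D=e−e_prev≈4.973783; u=3/4·3.436205+3/4·4.251752+0·4.973783≈5.765968; next y=-4/5·(-2.436205)+3/4·5.765968≈6.273440
n=5: y≈6.273440, sp=1, e=sp−y≈-5.273440; I≈-1.021688, D=e−e_prev≈-8.709645; u=3/4·(-5.273440)+3/4·(-1.021688)+0·(-8.709645)≈-4.721346; next y=-4/5·6.273440+3/4·(-4.721346)≈-8.559761

0 1 1.500 0.000
1 1 0.563 1.125
2 1 2.873 -0.478
3 1 -0.542 2.538
4 1 5.766 -2.436
5 1 -4.721 6.273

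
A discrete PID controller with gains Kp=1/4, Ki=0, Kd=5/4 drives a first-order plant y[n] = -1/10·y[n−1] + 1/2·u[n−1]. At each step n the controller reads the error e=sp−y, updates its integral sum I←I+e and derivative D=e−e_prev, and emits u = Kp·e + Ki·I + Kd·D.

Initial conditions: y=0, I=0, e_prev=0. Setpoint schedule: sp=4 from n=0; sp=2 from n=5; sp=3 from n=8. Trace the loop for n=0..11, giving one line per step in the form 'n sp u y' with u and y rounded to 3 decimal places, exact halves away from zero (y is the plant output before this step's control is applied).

0 4 6.000 0.000
1 4 -3.500 3.000
2 4 7.825 -2.050
3 4 -7.739 4.118
4 4 12.569 -4.281
5 2 -17.420 6.712
6 2 22.962 -9.381
7 2 -29.855 12.419
8 3 41.779 -16.170
9 3 -53.222 22.506
10 3 72.175 -28.861
11 3 -93.787 38.974

(exact arithmetic carried between steps; '≈' marks a value shown rounded to 6 d.p. or computed from one; I and e_prev carry over from the previous line; the table rounds u and y to 3 d.p., halves away from zero)
n=0: y=0, sp=4, e=sp−y=4; I=4, D=e−e_prev=4; u=1/4·4+0·4+5/4·4=6; next y=-1/10·0+1/2·6=3
n=1: y=3, sp=4, e=sp−y=1; I=5, D=e−e_prev=-3; u=1/4·1+0·5+5/4·(-3)=-3.5; next y=-1/10·3+1/2·(-3.5)=-2.05
n=2: y=-2.05, sp=4, e=sp−y=6.05; I=11.05, D=e−e_prev=5.05; u=1/4·6.05+0·11.05+5/4·5.05=7.825; next y=-1/10·(-2.05)+1/2·7.825=4.1175
n=3: y=4.1175, sp=4, e=sp−y=-0.1175; I=10.9325, D=e−e_prev=-6.1675; u=1/4·(-0.1175)+0·10.9325+5/4·(-6.1675)=-7.73875; next y=-1/10·4.1175+1/2·(-7.73875)=-4.281125
n=4: y=-4.281125, sp=4, e=sp−y=8.281125; I=19.213625, D=e−e_prev=8.398625; u=1/4·8.281125+0·19.213625+5/4·8.398625≈12.568563; next y=-1/10·(-4.281125)+1/2·12.568563≈6.712394
n=5: y≈6.712394, sp=2, e=sp−y≈-4.712394; I≈14.501231, D=e−e_prev≈-12.993519; u=1/4·(-4.712394)+0·14.501231+5/4·(-12.993519)≈-17.419997; next y=-1/10·6.712394+1/2·(-17.419997)≈-9.381238
n=6: y≈-9.381238, sp=2, e=sp−y≈11.381238; I≈25.882469, D=e−e_prev≈16.093632; u=1/4·11.381238+0·25.882469+5/4·16.093632≈22.962349; next y=-1/10·(-9.381238)+1/2·22.962349≈12.419298
n=7: y≈12.419298, sp=2, e=sp−y≈-10.419298; I≈15.463171, D=e−e_prev≈-21.800536; u=1/4·(-10.419298)+0·15.463171+5/4·(-21.800536)≈-29.855495; next y=-1/10·12.419298+1/2·(-29.855495)≈-16.169677
n=8: y≈-16.169677, sp=3, e=sp−y≈19.169677; I≈34.632848, D=e−e_prev≈29.588975; u=1/4·19.169677+0·34.632848+5/4·29.588975≈41.778638; next y=-1/10·(-16.169677)+1/2·41.778638≈22.506287
n=9: y≈22.506287, sp=3, e=sp−y≈-19.506287; I≈15.126561, D=e−e_prev≈-38.675964; u=1/4·(-19.506287)+0·15.126561+5/4·(-38.675964)≈-53.221527; next y=-1/10·22.506287+1/2·(-53.221527)≈-28.861392
n=10: y≈-28.861392, sp=3, e=sp−y≈31.861392; I≈46.987953, D=e−e_prev≈51.367679; u=1/4·31.861392+0·46.987953+5/4·51.367679≈72.174947; next y=-1/10·(-28.861392)+1/2·72.174947≈38.973613
n=11: y≈38.973613, sp=3, e=sp−y≈-35.973613; I≈11.014340, D=e−e_prev≈-67.835005; u=1/4·(-35.973613)+0·11.014340+5/4·(-67.835005)≈-93.787159; next y=-1/10·38.973613+1/2·(-93.787159)≈-50.790941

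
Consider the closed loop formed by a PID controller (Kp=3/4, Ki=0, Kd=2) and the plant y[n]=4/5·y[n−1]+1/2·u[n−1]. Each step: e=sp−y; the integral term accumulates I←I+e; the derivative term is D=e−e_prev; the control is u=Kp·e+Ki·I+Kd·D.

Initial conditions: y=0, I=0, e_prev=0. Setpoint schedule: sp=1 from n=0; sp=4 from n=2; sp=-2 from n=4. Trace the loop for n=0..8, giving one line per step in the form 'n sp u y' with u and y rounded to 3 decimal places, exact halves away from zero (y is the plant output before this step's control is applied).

(exact arithmetic carried between steps; '≈' marks a value shown rounded to 6 d.p. or computed from one; I and e_prev carry over from the previous line; the table rounds u and y to 3 d.p., halves away from zero)
n=0: y=0, sp=1, e=sp−y=1; I=1, D=e−e_prev=1; u=3/4·1+0·1+2·1=2.75; next y=4/5·0+1/2·2.75=1.375
n=1: y=1.375, sp=1, e=sp−y=-0.375; I=0.625, D=e−e_prev=-1.375; u=3/4·(-0.375)+0·0.625+2·(-1.375)=-3.03125; next y=4/5·1.375+1/2·(-3.03125)=-0.415625
n=2: y=-0.415625, sp=4, e=sp−y=4.415625; I=5.040625, D=e−e_prev=4.790625; u=3/4·4.415625+0·5.040625+2·4.790625≈12.892969; next y=4/5·(-0.415625)+1/2·12.892969≈6.113984
n=3: y≈6.113984, sp=4, e=sp−y≈-2.113984; I≈2.926641, D=e−e_prev≈-6.529609; u=3/4·(-2.113984)+0·2.926641+2·(-6.529609)≈-14.644707; next y=4/5·6.113984+1/2·(-14.644707)≈-2.431166
n=4: y≈-2.431166, sp=-2, e=sp−y≈0.431166; I≈3.357807, D=e−e_prev≈2.545150; u=3/4·0.431166+0·3.357807+2·2.545150≈5.413675; next y=4/5·(-2.431166)+1/2·5.413675≈0.761905
n=5: y≈0.761905, sp=-2, e=sp−y≈-2.761905; I≈0.595902, D=e−e_prev≈-3.193071; u=3/4·(-2.761905)+0·0.595902+2·(-3.193071)≈-8.457570; next y=4/5·0.761905+1/2·(-8.457570)≈-3.619261
n=6: y≈-3.619261, sp=-2, e=sp−y≈1.619261; I≈2.215163, D=e−e_prev≈4.381166; u=3/4·1.619261+0·2.215163+2·4.381166≈9.976778; next y=4/5·(-3.619261)+1/2·9.976778≈2.092980
n=7: y≈2.092980, sp=-2, e=sp−y≈-4.092980; I≈-1.877817, D=e−e_prev≈-5.712241; u=3/4·(-4.092980)+0·(-1.877817)+2·(-5.712241)≈-14.494218; next y=4/5·2.092980+1/2·(-14.494218)≈-5.572725
n=8: y≈-5.572725, sp=-2, e=sp−y≈3.572725; I≈1.694908, D=e−e_prev≈7.665705; u=3/4·3.572725+0·1.694908+2·7.665705≈18.010953; next y=4/5·(-5.572725)+1/2·18.010953≈4.547297

0 1 2.750 0.000
1 1 -3.031 1.375
2 4 12.893 -0.416
3 4 -14.645 6.114
4 -2 5.414 -2.431
5 -2 -8.458 0.762
6 -2 9.977 -3.619
7 -2 -14.494 2.093
8 -2 18.011 -5.573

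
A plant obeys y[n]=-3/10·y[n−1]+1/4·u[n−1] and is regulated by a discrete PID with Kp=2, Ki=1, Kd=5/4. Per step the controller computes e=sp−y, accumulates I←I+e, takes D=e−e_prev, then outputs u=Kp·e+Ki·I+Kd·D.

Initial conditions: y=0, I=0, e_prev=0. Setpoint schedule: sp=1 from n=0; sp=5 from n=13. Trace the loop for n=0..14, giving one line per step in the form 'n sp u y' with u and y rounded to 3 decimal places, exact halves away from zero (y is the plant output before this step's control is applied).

(exact arithmetic carried between steps; '≈' marks a value shown rounded to 6 d.p. or computed from one; I and e_prev carry over from the previous line; the table rounds u and y to 3 d.p., halves away from zero)
n=0: y=0, sp=1, e=sp−y=1; I=1, D=e−e_prev=1; u=2·1+1·1+5/4·1=4.25; next y=-3/10·0+1/4·4.25=1.0625
n=1: y=1.0625, sp=1, e=sp−y=-0.0625; I=0.9375, D=e−e_prev=-1.0625; u=2·(-0.0625)+1·0.9375+5/4·(-1.0625)=-0.515625; next y=-3/10·1.0625+1/4·(-0.515625)≈-0.447656
n=2: y≈-0.447656, sp=1, e=sp−y≈1.447656; I≈2.385156, D=e−e_prev≈1.510156; u=2·1.447656+1·2.385156+5/4·1.510156≈7.168164; next y=-3/10·(-0.447656)+1/4·7.168164≈1.926338
n=3: y≈1.926338, sp=1, e=sp−y≈-0.926338; I≈1.458818, D=e−e_prev≈-2.373994; u=2·(-0.926338)+1·1.458818+5/4·(-2.373994)≈-3.361350; next y=-3/10·1.926338+1/4·(-3.361350)≈-1.418239
n=4: y≈-1.418239, sp=1, e=sp−y≈2.418239; I≈3.877057, D=e−e_prev≈3.344577; u=2·2.418239+1·3.877057+5/4·3.344577≈12.894256; next y=-3/10·(-1.418239)+1/4·12.894256≈3.649036
n=5: y≈3.649036, sp=1, e=sp−y≈-2.649036; I≈1.228022, D=e−e_prev≈-5.067275; u=2·(-2.649036)+1·1.228022+5/4·(-5.067275)≈-10.404143; next y=-3/10·3.649036+1/4·(-10.404143)≈-3.695746
n=6: y≈-3.695746, sp=1, e=sp−y≈4.695746; I≈5.923768, D=e−e_prev≈7.344782; u=2·4.695746+1·5.923768+5/4·7.344782≈24.496239; next y=-3/10·(-3.695746)+1/4·24.496239≈7.232784
n=7: y≈7.232784, sp=1, e=sp−y≈-6.232784; I≈-0.309016, D=e−e_prev≈-10.928530; u=2·(-6.232784)+1·(-0.309016)+5/4·(-10.928530)≈-26.435245; next y=-3/10·7.232784+1/4·(-26.435245)≈-8.778646
n=8: y≈-8.778646, sp=1, e=sp−y≈9.778646; I≈9.469631, D=e−e_prev≈16.011430; u=2·9.778646+1·9.469631+5/4·16.011430≈49.041211; next y=-3/10·(-8.778646)+1/4·49.041211≈14.893897
n=9: y≈14.893897, sp=1, e=sp−y≈-13.893897; I≈-4.424266, D=e−e_prev≈-23.672543; u=2·(-13.893897)+1·(-4.424266)+5/4·(-23.672543)≈-61.802738; next y=-3/10·14.893897+1/4·(-61.802738)≈-19.918853
n=10: y≈-19.918853, sp=1, e=sp−y≈20.918853; I≈16.494588, D=e−e_prev≈34.812750; u=2·20.918853+1·16.494588+5/4·34.812750≈101.848232; next y=-3/10·(-19.918853)+1/4·101.848232≈31.437714
n=11: y≈31.437714, sp=1, e=sp−y≈-30.437714; I≈-13.943126, D=e−e_prev≈-51.356568; u=2·(-30.437714)+1·(-13.943126)+5/4·(-51.356568)≈-139.014264; next y=-3/10·31.437714+1/4·(-139.014264)≈-44.184880
n=12: y≈-44.184880, sp=1, e=sp−y≈45.184880; I≈31.241754, D=e−e_prev≈75.622594; u=2·45.184880+1·31.241754+5/4·75.622594≈216.139757; next y=-3/10·(-44.184880)+1/4·216.139757≈67.290403
n=13: y≈67.290403, sp=5, e=sp−y≈-62.290403; I≈-31.048650, D=e−e_prev≈-107.475284; u=2·(-62.290403)+1·(-31.048650)+5/4·(-107.475284)≈-289.973561; next y=-3/10·67.290403+1/4·(-289.973561)≈-92.680511
n=14: y≈-92.680511, sp=5, e=sp−y≈97.680511; I≈66.631862, D=e−e_prev≈159.970915; u=2·97.680511+1·66.631862+5/4·159.970915≈461.956528; next y=-3/10·(-92.680511)+1/4·461.956528≈143.293285

0 1 4.250 0.000
1 1 -0.516 1.063
2 1 7.168 -0.448
3 1 -3.361 1.926
4 1 12.894 -1.418
5 1 -10.404 3.649
6 1 24.496 -3.696
7 1 -26.435 7.233
8 1 49.041 -8.779
9 1 -61.803 14.894
10 1 101.848 -19.919
11 1 -139.014 31.438
12 1 216.140 -44.185
13 5 -289.974 67.290
14 5 461.957 -92.681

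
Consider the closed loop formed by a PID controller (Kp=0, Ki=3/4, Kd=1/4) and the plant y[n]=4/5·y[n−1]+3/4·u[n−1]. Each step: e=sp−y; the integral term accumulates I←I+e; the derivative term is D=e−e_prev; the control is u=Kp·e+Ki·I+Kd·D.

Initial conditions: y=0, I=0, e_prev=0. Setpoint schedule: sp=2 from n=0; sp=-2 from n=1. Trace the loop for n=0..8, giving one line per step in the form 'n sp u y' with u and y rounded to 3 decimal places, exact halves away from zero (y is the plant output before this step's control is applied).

(exact arithmetic carried between steps; '≈' marks a value shown rounded to 6 d.p. or computed from one; I and e_prev carry over from the previous line; the table rounds u and y to 3 d.p., halves away from zero)
n=0: y=0, sp=2, e=sp−y=2; I=2, D=e−e_prev=2; u=0·2+3/4·2+1/4·2=2; next y=4/5·0+3/4·2=1.5
n=1: y=1.5, sp=-2, e=sp−y=-3.5; I=-1.5, D=e−e_prev=-5.5; u=0·(-3.5)+3/4·(-1.5)+1/4·(-5.5)=-2.5; next y=4/5·1.5+3/4·(-2.5)=-0.675
n=2: y=-0.675, sp=-2, e=sp−y=-1.325; I=-2.825, D=e−e_prev=2.175; u=0·(-1.325)+3/4·(-2.825)+1/4·2.175=-1.575; next y=4/5·(-0.675)+3/4·(-1.575)=-1.72125
n=3: y=-1.72125, sp=-2, e=sp−y=-0.27875; I=-3.10375, D=e−e_prev=1.04625; u=0·(-0.27875)+3/4·(-3.10375)+1/4·1.04625=-2.06625; next y=4/5·(-1.72125)+3/4·(-2.06625)≈-2.926688
n=4: y≈-2.926688, sp=-2, e=sp−y≈0.926688; I≈-2.177063, D=e−e_prev≈1.205438; u=0·0.926688+3/4·(-2.177063)+1/4·1.205438≈-1.331438; next y=4/5·(-2.926688)+3/4·(-1.331438)≈-3.339928
n=5: y≈-3.339928, sp=-2, e=sp−y≈1.339928; I≈-0.837134, D=e−e_prev≈0.413241; u=0·1.339928+3/4·(-0.837134)+1/4·0.413241≈-0.524541; next y=4/5·(-3.339928)+3/4·(-0.524541)≈-3.065348
n=6: y≈-3.065348, sp=-2, e=sp−y≈1.065348; I≈0.228214, D=e−e_prev≈-0.274580; u=0·1.065348+3/4·0.228214+1/4·(-0.274580)≈0.102515; next y=4/5·(-3.065348)+3/4·0.102515≈-2.375392
n=7: y≈-2.375392, sp=-2, e=sp−y≈0.375392; I≈0.603606, D=e−e_prev≈-0.689956; u=0·0.375392+3/4·0.603606+1/4·(-0.689956)≈0.280215; next y=4/5·(-2.375392)+3/4·0.280215≈-1.690152
n=8: y≈-1.690152, sp=-2, e=sp−y≈-0.309848; I≈0.293758, D=e−e_prev≈-0.685240; u=0·(-0.309848)+3/4·0.293758+1/4·(-0.685240)≈0.049008; next y=4/5·(-1.690152)+3/4·0.049008≈-1.315365

0 2 2.000 0.000
1 -2 -2.500 1.500
2 -2 -1.575 -0.675
3 -2 -2.066 -1.721
4 -2 -1.331 -2.927
5 -2 -0.525 -3.340
6 -2 0.103 -3.065
7 -2 0.280 -2.375
8 -2 0.049 -1.690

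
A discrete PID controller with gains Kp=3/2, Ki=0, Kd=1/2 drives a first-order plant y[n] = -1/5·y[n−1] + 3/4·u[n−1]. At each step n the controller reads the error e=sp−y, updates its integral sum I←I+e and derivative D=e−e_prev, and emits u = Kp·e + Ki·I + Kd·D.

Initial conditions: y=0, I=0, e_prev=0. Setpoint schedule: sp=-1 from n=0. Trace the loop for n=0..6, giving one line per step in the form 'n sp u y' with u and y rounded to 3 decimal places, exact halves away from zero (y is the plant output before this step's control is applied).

0 -1 -2.000 0.000
1 -1 1.500 -1.500
2 -1 -5.100 1.425
3 -1 7.433 -4.110
4 -1 -16.348 6.396
5 -1 28.778 -13.540
6 -1 -56.854 24.292

(exact arithmetic carried between steps; '≈' marks a value shown rounded to 6 d.p. or computed from one; I and e_prev carry over from the previous line; the table rounds u and y to 3 d.p., halves away from zero)
n=0: y=0, sp=-1, e=sp−y=-1; I=-1, D=e−e_prev=-1; u=3/2·(-1)+0·(-1)+1/2·(-1)=-2; next y=-1/5·0+3/4·(-2)=-1.5
n=1: y=-1.5, sp=-1, e=sp−y=0.5; I=-0.5, D=e−e_prev=1.5; u=3/2·0.5+0·(-0.5)+1/2·1.5=1.5; next y=-1/5·(-1.5)+3/4·1.5=1.425
n=2: y=1.425, sp=-1, e=sp−y=-2.425; I=-2.925, D=e−e_prev=-2.925; u=3/2·(-2.425)+0·(-2.925)+1/2·(-2.925)=-5.1; next y=-1/5·1.425+3/4·(-5.1)=-4.11
n=3: y=-4.11, sp=-1, e=sp−y=3.11; I=0.185, D=e−e_prev=5.535; u=3/2·3.11+0·0.185+1/2·5.535=7.4325; next y=-1/5·(-4.11)+3/4·7.4325=6.396375
n=4: y=6.396375, sp=-1, e=sp−y=-7.396375; I=-7.211375, D=e−e_prev=-10.506375; u=3/2·(-7.396375)+0·(-7.211375)+1/2·(-10.506375)=-16.34775; next y=-1/5·6.396375+3/4·(-16.34775)≈-13.540088
n=5: y≈-13.540088, sp=-1, e=sp−y≈12.540088; I≈5.328713, D=e−e_prev≈19.936463; u=3/2·12.540088+0·5.328713+1/2·19.936463≈28.778363; next y=-1/5·(-13.540088)+3/4·28.778363≈24.291789
n=6: y≈24.291789, sp=-1, e=sp−y≈-25.291789; I≈-19.963077, D=e−e_prev≈-37.831877; u=3/2·(-25.291789)+0·(-19.963077)+1/2·(-37.831877)≈-56.853623; next y=-1/5·24.291789+3/4·(-56.853623)≈-47.498575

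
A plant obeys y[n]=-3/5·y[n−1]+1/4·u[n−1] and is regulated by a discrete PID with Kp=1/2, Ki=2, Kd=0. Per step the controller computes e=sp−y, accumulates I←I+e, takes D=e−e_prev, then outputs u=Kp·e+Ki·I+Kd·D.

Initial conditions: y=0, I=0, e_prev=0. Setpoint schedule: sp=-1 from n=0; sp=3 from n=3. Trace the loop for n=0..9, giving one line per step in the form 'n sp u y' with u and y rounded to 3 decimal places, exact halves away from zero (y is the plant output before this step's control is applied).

(exact arithmetic carried between steps; '≈' marks a value shown rounded to 6 d.p. or computed from one; I and e_prev carry over from the previous line; the table rounds u and y to 3 d.p., halves away from zero)
n=0: y=0, sp=-1, e=sp−y=-1; I=-1, D=e−e_prev=-1; u=1/2·(-1)+2·(-1)+0·(-1)=-2.5; next y=-3/5·0+1/4·(-2.5)=-0.625
n=1: y=-0.625, sp=-1, e=sp−y=-0.375; I=-1.375, D=e−e_prev=0.625; u=1/2·(-0.375)+2·(-1.375)+0·0.625=-2.9375; next y=-3/5·(-0.625)+1/4·(-2.9375)=-0.359375
n=2: y=-0.359375, sp=-1, e=sp−y=-0.640625; I=-2.015625, D=e−e_prev=-0.265625; u=1/2·(-0.640625)+2·(-2.015625)+0·(-0.265625)≈-4.351563; next y=-3/5·(-0.359375)+1/4·(-4.351563)≈-0.872266
n=3: y≈-0.872266, sp=3, e=sp−y≈3.872266; I≈1.856641, D=e−e_prev≈4.512891; u=1/2·3.872266+2·1.856641+0·4.512891≈5.649414; next y=-3/5·(-0.872266)+1/4·5.649414≈1.935713
n=4: y≈1.935713, sp=3, e=sp−y≈1.064287; I≈2.920928, D=e−e_prev≈-2.807979; u=1/2·1.064287+2·2.920928+0·(-2.807979)≈6.373999; next y=-3/5·1.935713+1/4·6.373999≈0.432072
n=5: y≈0.432072, sp=3, e=sp−y≈2.567928; I≈5.488856, D=e−e_prev≈1.503641; u=1/2·2.567928+2·5.488856+0·1.503641≈12.261675; next y=-3/5·0.432072+1/4·12.261675≈2.806176
n=6: y≈2.806176, sp=3, e=sp−y≈0.193824; I≈5.682680, D=e−e_prev≈-2.374104; u=1/2·0.193824+2·5.682680+0·(-2.374104)≈11.462272; next y=-3/5·2.806176+1/4·11.462272≈1.181863
n=7: y≈1.181863, sp=3, e=sp−y≈1.818137; I≈7.500817, D=e−e_prev≈1.624313; u=1/2·1.818137+2·7.500817+0·1.624313≈15.910703; next y=-3/5·1.181863+1/4·15.910703≈3.268558
n=8: y≈3.268558, sp=3, e=sp−y≈-0.268558; I≈7.232259, D=e−e_prev≈-2.086696; u=1/2·(-0.268558)+2·7.232259+0·(-2.086696)≈14.330239; next y=-3/5·3.268558+1/4·14.330239≈1.621425
n=9: y≈1.621425, sp=3, e=sp−y≈1.378575; I≈8.610834, D=e−e_prev≈1.647133; u=1/2·1.378575+2·8.610834+0·1.647133≈17.910956; next y=-3/5·1.621425+1/4·17.910956≈3.504884

0 -1 -2.500 0.000
1 -1 -2.938 -0.625
2 -1 -4.352 -0.359
3 3 5.649 -0.872
4 3 6.374 1.936
5 3 12.262 0.432
6 3 11.462 2.806
7 3 15.911 1.182
8 3 14.330 3.269
9 3 17.911 1.621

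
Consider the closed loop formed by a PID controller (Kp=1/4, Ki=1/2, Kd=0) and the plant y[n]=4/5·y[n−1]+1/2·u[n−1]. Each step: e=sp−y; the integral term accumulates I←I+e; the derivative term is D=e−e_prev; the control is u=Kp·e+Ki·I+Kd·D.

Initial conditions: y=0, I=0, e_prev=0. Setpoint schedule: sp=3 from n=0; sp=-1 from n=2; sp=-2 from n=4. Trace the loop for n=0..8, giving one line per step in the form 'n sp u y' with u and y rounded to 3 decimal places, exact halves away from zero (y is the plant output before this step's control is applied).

0 3 2.250 0.000
1 3 2.906 1.125
2 -1 -0.077 2.353
3 -1 -1.372 1.844
4 -2 -2.753 0.789
5 -2 -2.997 -0.745
6 -2 -2.612 -2.094
7 -2 -1.900 -2.982
8 -2 -1.144 -3.335

(exact arithmetic carried between steps; '≈' marks a value shown rounded to 6 d.p. or computed from one; I and e_prev carry over from the previous line; the table rounds u and y to 3 d.p., halves away from zero)
n=0: y=0, sp=3, e=sp−y=3; I=3, D=e−e_prev=3; u=1/4·3+1/2·3+0·3=2.25; next y=4/5·0+1/2·2.25=1.125
n=1: y=1.125, sp=3, e=sp−y=1.875; I=4.875, D=e−e_prev=-1.125; u=1/4·1.875+1/2·4.875+0·(-1.125)=2.90625; next y=4/5·1.125+1/2·2.90625=2.353125
n=2: y=2.353125, sp=-1, e=sp−y=-3.353125; I=1.521875, D=e−e_prev=-5.228125; u=1/4·(-3.353125)+1/2·1.521875+0·(-5.228125)≈-0.077344; next y=4/5·2.353125+1/2·(-0.077344)≈1.843828
n=3: y≈1.843828, sp=-1, e=sp−y≈-2.843828; I≈-1.321953, D=e−e_prev≈0.509297; u=1/4·(-2.843828)+1/2·(-1.321953)+0·0.509297≈-1.371934; next y=4/5·1.843828+1/2·(-1.371934)≈0.789096
n=4: y≈0.789096, sp=-2, e=sp−y≈-2.789096; I≈-4.111049, D=e−e_prev≈0.054732; u=1/4·(-2.789096)+1/2·(-4.111049)+0·0.054732≈-2.752798; next y=4/5·0.789096+1/2·(-2.752798)≈-0.745123
n=5: y≈-0.745123, sp=-2, e=sp−y≈-1.254877; I≈-5.365926, D=e−e_prev≈1.534218; u=1/4·(-1.254877)+1/2·(-5.365926)+0·1.534218≈-2.996682; next y=4/5·(-0.745123)+1/2·(-2.996682)≈-2.094439
n=6: y≈-2.094439, sp=-2, e=sp−y≈0.094439; I≈-5.271487, D=e−e_prev≈1.349317; u=1/4·0.094439+1/2·(-5.271487)+0·1.349317≈-2.612134; next y=4/5·(-2.094439)+1/2·(-2.612134)≈-2.981618
n=7: y≈-2.981618, sp=-2, e=sp−y≈0.981618; I≈-4.289869, D=e−e_prev≈0.887179; u=1/4·0.981618+1/2·(-4.289869)+0·0.887179≈-1.899530; next y=4/5·(-2.981618)+1/2·(-1.899530)≈-3.335059
n=8: y≈-3.335059, sp=-2, e=sp−y≈1.335059; I≈-2.954809, D=e−e_prev≈0.353441; u=1/4·1.335059+1/2·(-2.954809)+0·0.353441≈-1.143640; next y=4/5·(-3.335059)+1/2·(-1.143640)≈-3.239867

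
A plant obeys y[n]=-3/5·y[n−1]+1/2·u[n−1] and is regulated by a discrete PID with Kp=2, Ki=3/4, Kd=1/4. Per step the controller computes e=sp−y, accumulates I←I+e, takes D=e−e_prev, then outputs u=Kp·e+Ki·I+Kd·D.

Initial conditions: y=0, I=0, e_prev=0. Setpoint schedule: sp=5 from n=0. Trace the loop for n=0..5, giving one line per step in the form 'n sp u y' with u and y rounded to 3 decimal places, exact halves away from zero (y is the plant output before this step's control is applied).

(exact arithmetic carried between steps; '≈' marks a value shown rounded to 6 d.p. or computed from one; I and e_prev carry over from the previous line; the table rounds u and y to 3 d.p., halves away from zero)
n=0: y=0, sp=5, e=sp−y=5; I=5, D=e−e_prev=5; u=2·5+3/4·5+1/4·5=15; next y=-3/5·0+1/2·15=7.5
n=1: y=7.5, sp=5, e=sp−y=-2.5; I=2.5, D=e−e_prev=-7.5; u=2·(-2.5)+3/4·2.5+1/4·(-7.5)=-5; next y=-3/5·7.5+1/2·(-5)=-7
n=2: y=-7, sp=5, e=sp−y=12; I=14.5, D=e−e_prev=14.5; u=2·12+3/4·14.5+1/4·14.5=38.5; next y=-3/5·(-7)+1/2·38.5=23.45
n=3: y=23.45, sp=5, e=sp−y=-18.45; I=-3.95, D=e−e_prev=-30.45; u=2·(-18.45)+3/4·(-3.95)+1/4·(-30.45)=-47.475; next y=-3/5·23.45+1/2·(-47.475)=-37.8075
n=4: y=-37.8075, sp=5, e=sp−y=42.8075; I=38.8575, D=e−e_prev=61.2575; u=2·42.8075+3/4·38.8575+1/4·61.2575=130.0725; next y=-3/5·(-37.8075)+1/2·130.0725=87.72075
n=5: y=87.72075, sp=5, e=sp−y=-82.72075; I=-43.86325, D=e−e_prev=-125.52825; u=2·(-82.72075)+3/4·(-43.86325)+1/4·(-125.52825)=-229.721; next y=-3/5·87.72075+1/2·(-229.721)=-167.49295

0 5 15.000 0.000
1 5 -5.000 7.500
2 5 38.500 -7.000
3 5 -47.475 23.450
4 5 130.073 -37.808
5 5 -229.721 87.721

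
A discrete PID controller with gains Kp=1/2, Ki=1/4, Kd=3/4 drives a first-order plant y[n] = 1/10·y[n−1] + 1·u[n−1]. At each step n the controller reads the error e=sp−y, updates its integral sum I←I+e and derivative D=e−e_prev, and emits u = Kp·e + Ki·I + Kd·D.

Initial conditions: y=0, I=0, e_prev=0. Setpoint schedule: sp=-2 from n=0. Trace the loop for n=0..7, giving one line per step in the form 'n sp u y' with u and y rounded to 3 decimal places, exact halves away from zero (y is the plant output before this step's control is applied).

(exact arithmetic carried between steps; '≈' marks a value shown rounded to 6 d.p. or computed from one; I and e_prev carry over from the previous line; the table rounds u and y to 3 d.p., halves away from zero)
n=0: y=0, sp=-2, e=sp−y=-2; I=-2, D=e−e_prev=-2; u=1/2·(-2)+1/4·(-2)+3/4·(-2)=-3; next y=1/10·0+1·(-3)=-3
n=1: y=-3, sp=-2, e=sp−y=1; I=-1, D=e−e_prev=3; u=1/2·1+1/4·(-1)+3/4·3=2.5; next y=1/10·(-3)+1·2.5=2.2
n=2: y=2.2, sp=-2, e=sp−y=-4.2; I=-5.2, D=e−e_prev=-5.2; u=1/2·(-4.2)+1/4·(-5.2)+3/4·(-5.2)=-7.3; next y=1/10·2.2+1·(-7.3)=-7.08
n=3: y=-7.08, sp=-2, e=sp−y=5.08; I=-0.12, D=e−e_prev=9.28; u=1/2·5.08+1/4·(-0.12)+3/4·9.28=9.47; next y=1/10·(-7.08)+1·9.47=8.762
n=4: y=8.762, sp=-2, e=sp−y=-10.762; I=-10.882, D=e−e_prev=-15.842; u=1/2·(-10.762)+1/4·(-10.882)+3/4·(-15.842)=-19.983; next y=1/10·8.762+1·(-19.983)=-19.1068
n=5: y=-19.1068, sp=-2, e=sp−y=17.1068; I=6.2248, D=e−e_prev=27.8688; u=1/2·17.1068+1/4·6.2248+3/4·27.8688=31.0112; next y=1/10·(-19.1068)+1·31.0112=29.10052
n=6: y=29.10052, sp=-2, e=sp−y=-31.10052; I=-24.87572, D=e−e_prev=-48.20732; u=1/2·(-31.10052)+1/4·(-24.87572)+3/4·(-48.20732)=-57.92468; next y=1/10·29.10052+1·(-57.92468)=-55.014628
n=7: y=-55.014628, sp=-2, e=sp−y=53.014628; I=28.138908, D=e−e_prev=84.115148; u=1/2·53.014628+1/4·28.138908+3/4·84.115148=96.628402; next y=1/10·(-55.014628)+1·96.628402≈91.126939

0 -2 -3.000 0.000
1 -2 2.500 -3.000
2 -2 -7.300 2.200
3 -2 9.470 -7.080
4 -2 -19.983 8.762
5 -2 31.011 -19.107
6 -2 -57.925 29.101
7 -2 96.628 -55.015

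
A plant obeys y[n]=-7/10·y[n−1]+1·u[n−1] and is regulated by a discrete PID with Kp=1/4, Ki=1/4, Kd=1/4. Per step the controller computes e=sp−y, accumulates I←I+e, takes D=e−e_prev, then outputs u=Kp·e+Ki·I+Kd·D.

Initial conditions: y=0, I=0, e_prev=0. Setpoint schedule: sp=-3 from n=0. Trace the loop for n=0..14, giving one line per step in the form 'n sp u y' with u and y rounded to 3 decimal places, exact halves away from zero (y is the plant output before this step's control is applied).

(exact arithmetic carried between steps; '≈' marks a value shown rounded to 6 d.p. or computed from one; I and e_prev carry over from the previous line; the table rounds u and y to 3 d.p., halves away from zero)
n=0: y=0, sp=-3, e=sp−y=-3; I=-3, D=e−e_prev=-3; u=1/4·(-3)+1/4·(-3)+1/4·(-3)=-2.25; next y=-7/10·0+1·(-2.25)=-2.25
n=1: y=-2.25, sp=-3, e=sp−y=-0.75; I=-3.75, D=e−e_prev=2.25; u=1/4·(-0.75)+1/4·(-3.75)+1/4·2.25=-0.5625; next y=-7/10·(-2.25)+1·(-0.5625)=1.0125
n=2: y=1.0125, sp=-3, e=sp−y=-4.0125; I=-7.7625, D=e−e_prev=-3.2625; u=1/4·(-4.0125)+1/4·(-7.7625)+1/4·(-3.2625)=-3.759375; next y=-7/10·1.0125+1·(-3.759375)=-4.468125
n=3: y=-4.468125, sp=-3, e=sp−y=1.468125; I=-6.294375, D=e−e_prev=5.480625; u=1/4·1.468125+1/4·(-6.294375)+1/4·5.480625≈0.163594; next y=-7/10·(-4.468125)+1·0.163594≈3.291281
n=4: y≈3.291281, sp=-3, e=sp−y≈-6.291281; I≈-12.585656, D=e−e_prev≈-7.759406; u=1/4·(-6.291281)+1/4·(-12.585656)+1/4·(-7.759406)≈-6.659086; next y=-7/10·3.291281+1·(-6.659086)≈-8.962983
n=5: y≈-8.962983, sp=-3, e=sp−y≈5.962983; I≈-6.622673, D=e−e_prev≈12.254264; u=1/4·5.962983+1/4·(-6.622673)+1/4·12.254264≈2.898643; next y=-7/10·(-8.962983)+1·2.898643≈9.172731
n=6: y≈9.172731, sp=-3, e=sp−y≈-12.172731; I≈-18.795405, D=e−e_prev≈-18.135714; u=1/4·(-12.172731)+1/4·(-18.795405)+1/4·(-18.135714)≈-12.275963; next y=-7/10·9.172731+1·(-12.275963)≈-18.696874
n=7: y≈-18.696874, sp=-3, e=sp−y≈15.696874; I≈-3.098530, D=e−e_prev≈27.869606; u=1/4·15.696874+1/4·(-3.098530)+1/4·27.869606≈10.116988; next y=-7/10·(-18.696874)+1·10.116988≈23.204800
n=8: y≈23.204800, sp=-3, e=sp−y≈-26.204800; I≈-29.303330, D=e−e_prev≈-41.901674; u=1/4·(-26.204800)+1/4·(-29.303330)+1/4·(-41.901674)≈-24.352451; next y=-7/10·23.204800+1·(-24.352451)≈-40.595811
n=9: y≈-40.595811, sp=-3, e=sp−y≈37.595811; I≈8.292481, D=e−e_prev≈63.800610; u=1/4·37.595811+1/4·8.292481+1/4·63.800610≈27.422225; next y=-7/10·(-40.595811)+1·27.422225≈55.839293
n=10: y≈55.839293, sp=-3, e=sp−y≈-58.839293; I≈-50.546812, D=e−e_prev≈-96.435104; u=1/4·(-58.839293)+1/4·(-50.546812)+1/4·(-96.435104)≈-51.455302; next y=-7/10·55.839293+1·(-51.455302)≈-90.542807
n=11: y≈-90.542807, sp=-3, e=sp−y≈87.542807; I≈36.995995, D=e−e_prev≈146.382100; u=1/4·87.542807+1/4·36.995995+1/4·146.382100≈67.730226; next y=-7/10·(-90.542807)+1·67.730226≈131.110191
n=12: y≈131.110191, sp=-3, e=sp−y≈-134.110191; I≈-97.114196, D=e−e_prev≈-221.652998; u=1/4·(-134.110191)+1/4·(-97.114196)+1/4·(-221.652998)≈-113.219346; next y=-7/10·131.110191+1·(-113.219346)≈-204.996479
n=13: y≈-204.996479, sp=-3, e=sp−y≈201.996479; I≈104.882284, D=e−e_prev≈336.106670; u=1/4·201.996479+1/4·104.882284+1/4·336.106670≈160.746358; next y=-7/10·(-204.996479)+1·160.746358≈304.243894
n=14: y≈304.243894, sp=-3, e=sp−y≈-307.243894; I≈-202.361610, D=e−e_prev≈-509.240373; u=1/4·(-307.243894)+1/4·(-202.361610)+1/4·(-509.240373)≈-254.711469; next y=-7/10·304.243894+1·(-254.711469)≈-467.682195

0 -3 -2.250 0.000
1 -3 -0.563 -2.250
2 -3 -3.759 1.013
3 -3 0.164 -4.468
4 -3 -6.659 3.291
5 -3 2.899 -8.963
6 -3 -12.276 9.173
7 -3 10.117 -18.697
8 -3 -24.352 23.205
9 -3 27.422 -40.596
10 -3 -51.455 55.839
11 -3 67.730 -90.543
12 -3 -113.219 131.110
13 -3 160.746 -204.996
14 -3 -254.711 304.244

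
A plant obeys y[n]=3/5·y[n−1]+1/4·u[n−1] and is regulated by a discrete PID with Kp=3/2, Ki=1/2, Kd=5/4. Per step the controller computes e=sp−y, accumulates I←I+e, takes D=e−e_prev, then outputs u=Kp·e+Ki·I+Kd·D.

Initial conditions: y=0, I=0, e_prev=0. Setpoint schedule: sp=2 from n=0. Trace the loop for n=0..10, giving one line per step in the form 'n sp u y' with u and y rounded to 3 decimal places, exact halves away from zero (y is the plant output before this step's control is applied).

0 2 6.500 0.000
1 2 -0.281 1.625
2 2 4.279 0.905
3 2 1.626 1.612
4 2 3.479 1.374
5 2 2.453 1.694
6 2 3.216 1.630
7 2 2.826 1.782
8 2 3.145 1.776
9 2 3.003 1.852
10 2 3.139 1.862

(exact arithmetic carried between steps; '≈' marks a value shown rounded to 6 d.p. or computed from one; I and e_prev carry over from the previous line; the table rounds u and y to 3 d.p., halves away from zero)
n=0: y=0, sp=2, e=sp−y=2; I=2, D=e−e_prev=2; u=3/2·2+1/2·2+5/4·2=6.5; next y=3/5·0+1/4·6.5=1.625
n=1: y=1.625, sp=2, e=sp−y=0.375; I=2.375, D=e−e_prev=-1.625; u=3/2·0.375+1/2·2.375+5/4·(-1.625)=-0.28125; next y=3/5·1.625+1/4·(-0.28125)≈0.904688
n=2: y≈0.904688, sp=2, e=sp−y≈1.095313; I≈3.470313, D=e−e_prev≈0.720313; u=3/2·1.095313+1/2·3.470313+5/4·0.720313≈4.278516; next y=3/5·0.904688+1/4·4.278516≈1.612441
n=3: y≈1.612441, sp=2, e=sp−y≈0.387559; I≈3.857871, D=e−e_prev≈-0.707754; u=3/2·0.387559+1/2·3.857871+5/4·(-0.707754)≈1.625581; next y=3/5·1.612441+1/4·1.625581≈1.373860
n=4: y≈1.373860, sp=2, e=sp−y≈0.626140; I≈4.484011, D=e−e_prev≈0.238581; u=3/2·0.626140+1/2·4.484011+5/4·0.238581≈3.479442; next y=3/5·1.373860+1/4·3.479442≈1.694177
n=5: y≈1.694177, sp=2, e=sp−y≈0.305823; I≈4.789834, D=e−e_prev≈-0.320316; u=3/2·0.305823+1/2·4.789834+5/4·(-0.320316)≈2.453257; next y=3/5·1.694177+1/4·2.453257≈1.629820
n=6: y≈1.629820, sp=2, e=sp−y≈0.370180; I≈5.160014, D=e−e_prev≈0.064356; u=3/2·0.370180+1/2·5.160014+5/4·0.064356≈3.215722; next y=3/5·1.629820+1/4·3.215722≈1.781823
n=7: y≈1.781823, sp=2, e=sp−y≈0.218177; I≈5.378192, D=e−e_prev≈-0.152003; u=3/2·0.218177+1/2·5.378192+5/4·(-0.152003)≈2.826359; next y=3/5·1.781823+1/4·2.826359≈1.775683
n=8: y≈1.775683, sp=2, e=sp−y≈0.224317; I≈5.602508, D=e−e_prev≈0.006139; u=3/2·0.224317+1/2·5.602508+5/4·0.006139≈3.145404; next y=3/5·1.775683+1/4·3.145404≈1.851761
n=9: y≈1.851761, sp=2, e=sp−y≈0.148239; I≈5.750747, D=e−e_prev≈-0.076078; u=3/2·0.148239+1/2·5.750747+5/4·(-0.076078)≈3.002635; next y=3/5·1.851761+1/4·3.002635≈1.861715
n=10: y≈1.861715, sp=2, e=sp−y≈0.138285; I≈5.889032, D=e−e_prev≈-0.009955; u=3/2·0.138285+1/2·5.889032+5/4·(-0.009955)≈3.139500; next y=3/5·1.861715+1/4·3.139500≈1.901904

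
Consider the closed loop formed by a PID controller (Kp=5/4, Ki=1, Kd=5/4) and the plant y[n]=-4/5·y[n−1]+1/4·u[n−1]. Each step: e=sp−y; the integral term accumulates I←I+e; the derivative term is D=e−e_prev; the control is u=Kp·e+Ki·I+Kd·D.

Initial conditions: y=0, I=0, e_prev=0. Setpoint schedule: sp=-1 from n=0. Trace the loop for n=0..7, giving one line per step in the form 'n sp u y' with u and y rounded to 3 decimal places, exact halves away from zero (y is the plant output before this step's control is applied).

0 -1 -3.500 0.000
1 -1 -0.188 -0.875
2 -1 -6.755 0.653
3 -1 3.527 -2.211
4 -1 -15.859 2.651
5 -1 17.144 -6.085
6 -1 -42.029 9.154
7 -1 61.314 -17.831

(exact arithmetic carried between steps; '≈' marks a value shown rounded to 6 d.p. or computed from one; I and e_prev carry over from the previous line; the table rounds u and y to 3 d.p., halves away from zero)
n=0: y=0, sp=-1, e=sp−y=-1; I=-1, D=e−e_prev=-1; u=5/4·(-1)+1·(-1)+5/4·(-1)=-3.5; next y=-4/5·0+1/4·(-3.5)=-0.875
n=1: y=-0.875, sp=-1, e=sp−y=-0.125; I=-1.125, D=e−e_prev=0.875; u=5/4·(-0.125)+1·(-1.125)+5/4·0.875=-0.1875; next y=-4/5·(-0.875)+1/4·(-0.1875)=0.653125
n=2: y=0.653125, sp=-1, e=sp−y=-1.653125; I=-2.778125, D=e−e_prev=-1.528125; u=5/4·(-1.653125)+1·(-2.778125)+5/4·(-1.528125)≈-6.754688; next y=-4/5·0.653125+1/4·(-6.754688)≈-2.211172
n=3: y≈-2.211172, sp=-1, e=sp−y≈1.211172; I≈-1.566953, D=e−e_prev≈2.864297; u=5/4·1.211172+1·(-1.566953)+5/4·2.864297≈3.527383; next y=-4/5·(-2.211172)+1/4·3.527383≈2.650783
n=4: y≈2.650783, sp=-1, e=sp−y≈-3.650783; I≈-5.217736, D=e−e_prev≈-4.861955; u=5/4·(-3.650783)+1·(-5.217736)+5/4·(-4.861955)≈-15.858659; next y=-4/5·2.650783+1/4·(-15.858659)≈-6.085291
n=5: y≈-6.085291, sp=-1, e=sp−y≈5.085291; I≈-0.132445, D=e−e_prev≈8.736075; u=5/4·5.085291+1·(-0.132445)+5/4·8.736075≈17.144262; next y=-4/5·(-6.085291)+1/4·17.144262≈9.154299
n=6: y≈9.154299, sp=-1, e=sp−y≈-10.154299; I≈-10.286744, D=e−e_prev≈-15.239590; u=5/4·(-10.154299)+1·(-10.286744)+5/4·(-15.239590)≈-42.029105; next y=-4/5·9.154299+1/4·(-42.029105)≈-17.830715
n=7: y≈-17.830715, sp=-1, e=sp−y≈16.830715; I≈6.543971, D=e−e_prev≈26.985014; u=5/4·16.830715+1·6.543971+5/4·26.985014≈61.313633; next y=-4/5·(-17.830715)+1/4·61.313633≈29.592980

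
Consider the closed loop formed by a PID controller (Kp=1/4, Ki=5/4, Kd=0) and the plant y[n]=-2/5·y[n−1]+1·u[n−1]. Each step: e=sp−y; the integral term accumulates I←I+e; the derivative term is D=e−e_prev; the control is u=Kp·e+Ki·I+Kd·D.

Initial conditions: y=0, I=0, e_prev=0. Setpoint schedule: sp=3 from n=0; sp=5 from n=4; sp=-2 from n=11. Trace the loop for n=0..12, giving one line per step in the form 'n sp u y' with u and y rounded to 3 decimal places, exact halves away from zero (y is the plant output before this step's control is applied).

(exact arithmetic carried between steps; '≈' marks a value shown rounded to 6 d.p. or computed from one; I and e_prev carry over from the previous line; the table rounds u and y to 3 d.p., halves away from zero)
n=0: y=0, sp=3, e=sp−y=3; I=3, D=e−e_prev=3; u=1/4·3+5/4·3+0·3=4.5; next y=-2/5·0+1·4.5=4.5
n=1: y=4.5, sp=3, e=sp−y=-1.5; I=1.5, D=e−e_prev=-4.5; u=1/4·(-1.5)+5/4·1.5+0·(-4.5)=1.5; next y=-2/5·4.5+1·1.5=-0.3
n=2: y=-0.3, sp=3, e=sp−y=3.3; I=4.8, D=e−e_prev=4.8; u=1/4·3.3+5/4·4.8+0·4.8=6.825; next y=-2/5·(-0.3)+1·6.825=6.945
n=3: y=6.945, sp=3, e=sp−y=-3.945; I=0.855, D=e−e_prev=-7.245; u=1/4·(-3.945)+5/4·0.855+0·(-7.245)=0.0825; next y=-2/5·6.945+1·0.0825=-2.6955
n=4: y=-2.6955, sp=5, e=sp−y=7.6955; I=8.5505, D=e−e_prev=11.6405; u=1/4·7.6955+5/4·8.5505+0·11.6405=12.612; next y=-2/5·(-2.6955)+1·12.612=13.6902
n=5: y=13.6902, sp=5, e=sp−y=-8.6902; I=-0.1397, D=e−e_prev=-16.3857; u=1/4·(-8.6902)+5/4·(-0.1397)+0·(-16.3857)=-2.347175; next y=-2/5·13.6902+1·(-2.347175)=-7.823255
n=6: y=-7.823255, sp=5, e=sp−y=12.823255; I=12.683555, D=e−e_prev=21.513455; u=1/4·12.823255+5/4·12.683555+0·21.513455≈19.060258; next y=-2/5·(-7.823255)+1·19.060258≈22.189560
n=7: y≈22.189560, sp=5, e=sp−y≈-17.189560; I≈-4.506005, D=e−e_prev≈-30.012815; u=1/4·(-17.189560)+5/4·(-4.506005)+0·(-30.012815)≈-9.929896; next y=-2/5·22.189560+1·(-9.929896)≈-18.805719
n=8: y≈-18.805719, sp=5, e=sp−y≈23.805719; I≈19.299715, D=e−e_prev≈40.995279; u=1/4·23.805719+5/4·19.299715+0·40.995279≈30.076073; next y=-2/5·(-18.805719)+1·30.076073≈37.598361
n=9: y≈37.598361, sp=5, e=sp−y≈-32.598361; I≈-13.298646, D=e−e_prev≈-56.404080; u=1/4·(-32.598361)+5/4·(-13.298646)+0·(-56.404080)≈-24.772898; next y=-2/5·37.598361+1·(-24.772898)≈-39.812242
n=10: y≈-39.812242, sp=5, e=sp−y≈44.812242; I≈31.513596, D=e−e_prev≈77.410604; u=1/4·44.812242+5/4·31.513596+0·77.410604≈50.595056; next y=-2/5·(-39.812242)+1·50.595056≈66.519953
n=11: y≈66.519953, sp=-2, e=sp−y≈-68.519953; I≈-37.006357, D=e−e_prev≈-113.332195; u=1/4·(-68.519953)+5/4·(-37.006357)+0·(-113.332195)≈-63.387934; next y=-2/5·66.519953+1·(-63.387934)≈-89.995915
n=12: y≈-89.995915, sp=-2, e=sp−y≈87.995915; I≈50.989559, D=e−e_prev≈156.515868; u=1/4·87.995915+5/4·50.989559+0·156.515868≈85.735927; next y=-2/5·(-89.995915)+1·85.735927≈121.734293

0 3 4.500 0.000
1 3 1.500 4.500
2 3 6.825 -0.300
3 3 0.083 6.945
4 5 12.612 -2.696
5 5 -2.347 13.690
6 5 19.060 -7.823
7 5 -9.930 22.190
8 5 30.076 -18.806
9 5 -24.773 37.598
10 5 50.595 -39.812
11 -2 -63.388 66.520
12 -2 85.736 -89.996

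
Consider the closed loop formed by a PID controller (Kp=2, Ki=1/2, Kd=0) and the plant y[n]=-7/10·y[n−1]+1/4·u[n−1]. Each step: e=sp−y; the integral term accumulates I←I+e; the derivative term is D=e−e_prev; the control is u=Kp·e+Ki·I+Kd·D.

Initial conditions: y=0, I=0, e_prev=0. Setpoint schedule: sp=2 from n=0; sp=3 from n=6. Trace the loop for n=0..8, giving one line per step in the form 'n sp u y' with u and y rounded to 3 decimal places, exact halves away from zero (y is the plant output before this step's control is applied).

(exact arithmetic carried between steps; '≈' marks a value shown rounded to 6 d.p. or computed from one; I and e_prev carry over from the previous line; the table rounds u and y to 3 d.p., halves away from zero)
n=0: y=0, sp=2, e=sp−y=2; I=2, D=e−e_prev=2; u=2·2+1/2·2+0·2=5; next y=-7/10·0+1/4·5=1.25
n=1: y=1.25, sp=2, e=sp−y=0.75; I=2.75, D=e−e_prev=-1.25; u=2·0.75+1/2·2.75+0·(-1.25)=2.875; next y=-7/10·1.25+1/4·2.875=-0.15625
n=2: y=-0.15625, sp=2, e=sp−y=2.15625; I=4.90625, D=e−e_prev=1.40625; u=2·2.15625+1/2·4.90625+0·1.40625=6.765625; next y=-7/10·(-0.15625)+1/4·6.765625≈1.800781
n=3: y≈1.800781, sp=2, e=sp−y≈0.199219; I≈5.105469, D=e−e_prev≈-1.957031; u=2·0.199219+1/2·5.105469+0·(-1.957031)≈2.951172; next y=-7/10·1.800781+1/4·2.951172≈-0.522754
n=4: y≈-0.522754, sp=2, e=sp−y≈2.522754; I≈7.628223, D=e−e_prev≈2.323535; u=2·2.522754+1/2·7.628223+0·2.323535≈8.859619; next y=-7/10·(-0.522754)+1/4·8.859619≈2.580833
n=5: y≈2.580833, sp=2, e=sp−y≈-0.580833; I≈7.047390, D=e−e_prev≈-3.103586; u=2·(-0.580833)+1/2·7.047390+0·(-3.103586)≈2.362030; next y=-7/10·2.580833+1/4·2.362030≈-1.216075
n=6: y≈-1.216075, sp=3, e=sp−y≈4.216075; I≈11.263465, D=e−e_prev≈4.796908; u=2·4.216075+1/2·11.263465+0·4.796908≈14.063883; next y=-7/10·(-1.216075)+1/4·14.063883≈4.367223
n=7: y≈4.367223, sp=3, e=sp−y≈-1.367223; I≈9.896242, D=e−e_prev≈-5.583299; u=2·(-1.367223)+1/2·9.896242+0·(-5.583299)≈2.213674; next y=-7/10·4.367223+1/4·2.213674≈-2.503638
n=8: y≈-2.503638, sp=3, e=sp−y≈5.503638; I≈15.399880, D=e−e_prev≈6.870861; u=2·5.503638+1/2·15.399880+0·6.870861≈18.707216; next y=-7/10·(-2.503638)+1/4·18.707216≈6.429351

0 2 5.000 0.000
1 2 2.875 1.250
2 2 6.766 -0.156
3 2 2.951 1.801
4 2 8.860 -0.523
5 2 2.362 2.581
6 3 14.064 -1.216
7 3 2.214 4.367
8 3 18.707 -2.504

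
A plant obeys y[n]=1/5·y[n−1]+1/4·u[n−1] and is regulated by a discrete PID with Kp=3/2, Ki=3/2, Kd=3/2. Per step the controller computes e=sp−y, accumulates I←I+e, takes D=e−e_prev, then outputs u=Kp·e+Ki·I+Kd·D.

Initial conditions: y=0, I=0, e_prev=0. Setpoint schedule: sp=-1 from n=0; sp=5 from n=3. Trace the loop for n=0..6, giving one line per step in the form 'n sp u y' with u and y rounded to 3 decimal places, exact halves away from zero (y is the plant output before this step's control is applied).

0 -1 -4.500 0.000
1 -1 0.563 -1.125
2 -1 -5.620 -0.084
3 5 27.586 -1.422
4 5 -9.941 6.612
5 5 34.679 -1.163
6 5 -10.939 8.437

(exact arithmetic carried between steps; '≈' marks a value shown rounded to 6 d.p. or computed from one; I and e_prev carry over from the previous line; the table rounds u and y to 3 d.p., halves away from zero)
n=0: y=0, sp=-1, e=sp−y=-1; I=-1, D=e−e_prev=-1; u=3/2·(-1)+3/2·(-1)+3/2·(-1)=-4.5; next y=1/5·0+1/4·(-4.5)=-1.125
n=1: y=-1.125, sp=-1, e=sp−y=0.125; I=-0.875, D=e−e_prev=1.125; u=3/2·0.125+3/2·(-0.875)+3/2·1.125=0.5625; next y=1/5·(-1.125)+1/4·0.5625=-0.084375
n=2: y=-0.084375, sp=-1, e=sp−y=-0.915625; I=-1.790625, D=e−e_prev=-1.040625; u=3/2·(-0.915625)+3/2·(-1.790625)+3/2·(-1.040625)≈-5.620313; next y=1/5·(-0.084375)+1/4·(-5.620313)≈-1.421953
n=3: y≈-1.421953, sp=5, e=sp−y≈6.421953; I≈4.631328, D=e−e_prev≈7.337578; u=3/2·6.421953+3/2·4.631328+3/2·7.337578≈27.586289; next y=1/5·(-1.421953)+1/4·27.586289≈6.612182
n=4: y≈6.612182, sp=5, e=sp−y≈-1.612182; I≈3.019146, D=e−e_prev≈-8.034135; u=3/2·(-1.612182)+3/2·3.019146+3/2·(-8.034135)≈-9.940755; next y=1/5·6.612182+1/4·(-9.940755)≈-1.162752
n=5: y≈-1.162752, sp=5, e=sp−y≈6.162752; I≈9.181899, D=e−e_prev≈7.774934; u=3/2·6.162752+3/2·9.181899+3/2·7.774934≈34.679378; next y=1/5·(-1.162752)+1/4·34.679378≈8.437294
n=6: y≈8.437294, sp=5, e=sp−y≈-3.437294; I≈5.744605, D=e−e_prev≈-9.600046; u=3/2·(-3.437294)+3/2·5.744605+3/2·(-9.600046)≈-10.939103; next y=1/5·8.437294+1/4·(-10.939103)≈-1.047317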